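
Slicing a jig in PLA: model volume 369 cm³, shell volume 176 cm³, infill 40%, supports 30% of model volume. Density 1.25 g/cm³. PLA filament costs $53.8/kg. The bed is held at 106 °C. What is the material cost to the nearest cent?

Volume inside the shell = 369 − 176 = 193 cm³.
Infill deposited = 0.40 × 193, so 77.2 cm³.
Support = 0.30 × 369, so 110.7 cm³.
Deposited volume: 176 + 77.2 + 110.7 → 363.9 cm³.
Mass = 363.9 × 1.25, so 454.875 g.
Cost = 454.875 g / 1000 × $53.8/kg = $24.47.

$24.47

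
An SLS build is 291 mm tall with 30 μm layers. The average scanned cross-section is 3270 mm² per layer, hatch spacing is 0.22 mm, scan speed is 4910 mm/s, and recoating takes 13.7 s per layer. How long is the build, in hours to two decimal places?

45.07 hours

Number of layers: 291 / 0.03 → 9700 (rounded up).
Hatch length per layer = 3270 / 0.22 = 14863.6 mm.
Laser time per layer: 14863.6 / 4910 → 3.0272 s.
Time per layer: 3.0272 + 13.7 → 16.7272 s.
Build time = 9700 × 16.7272 = 162253.84 s = 45.07 hours.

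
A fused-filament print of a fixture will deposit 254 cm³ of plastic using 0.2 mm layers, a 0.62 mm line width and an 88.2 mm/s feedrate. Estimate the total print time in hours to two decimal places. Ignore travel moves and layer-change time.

6.45 hours

Line area: 0.2 × 0.62 → 0.124 mm².
Total extruded path = 254000/0.124 = 2048387.1 mm.
Time extruding = 2048387.1 / 88.2, so 23224.3 s.
Converting: 23224.3 s = 6.45 hours.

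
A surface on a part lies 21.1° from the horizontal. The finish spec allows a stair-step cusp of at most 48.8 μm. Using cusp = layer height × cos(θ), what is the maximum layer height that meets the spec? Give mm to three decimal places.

0.052 mm

cos(21.1°) = 0.9330; t_max = 0.0488/0.9330 = 0.052 mm.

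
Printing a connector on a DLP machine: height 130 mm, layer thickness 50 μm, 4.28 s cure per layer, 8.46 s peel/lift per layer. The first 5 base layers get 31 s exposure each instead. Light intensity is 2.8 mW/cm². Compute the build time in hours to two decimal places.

9.24 hours

Layers = ⌈130/0.05⌉ = 2600.
Burn-in layers = 5 × (31 + 8.46), so 197.3 s.
Remaining layers = 2595 × (4.28 + 8.46) = 33060.3 s.
Sum: 197.3 + 33060.3 = 33257.6 s → 9.24 hours.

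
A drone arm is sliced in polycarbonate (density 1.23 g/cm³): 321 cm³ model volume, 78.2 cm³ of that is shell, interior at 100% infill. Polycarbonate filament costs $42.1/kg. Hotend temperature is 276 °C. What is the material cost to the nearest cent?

Infill region = 321 − 78.2 = 242.8 cm³.
Infill deposited = 1.00 × 242.8 = 242.8 cm³.
Total printed volume = 78.2 + 242.8 = 321 cm³.
Mass: 321 × 1.23 → 394.83 g.
At $42.1/kg: 394.83/1000 × 42.1 = $16.62.

$16.62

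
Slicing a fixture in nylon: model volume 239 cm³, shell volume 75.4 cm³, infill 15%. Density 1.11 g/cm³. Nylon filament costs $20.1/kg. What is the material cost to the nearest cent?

$2.23

Infill region = 239 − 75.4, so 163.6 cm³.
Infill volume: 0.15 × 163.6 → 24.54 cm³.
Total extruded: 75.4 + 24.54 → 99.94 cm³.
Mass = 99.94 × 1.11 = 110.9334 g.
At $20.1/kg: 110.9334/1000 × 20.1 = $2.23.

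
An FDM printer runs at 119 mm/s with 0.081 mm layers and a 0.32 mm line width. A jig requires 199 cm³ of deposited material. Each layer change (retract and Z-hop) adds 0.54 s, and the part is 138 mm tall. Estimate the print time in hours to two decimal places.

18.18 hours

Bead cross-section = 0.081 × 0.32, so 0.02592 mm².
Total extruded path = 199000/0.02592 = 7677469.1 mm.
Time extruding: 7677469.1 / 119 → 64516.5 s.
Layer count = ceil(138 / 0.081) = 1704.
Non-print overhead: 1704 × 0.54 → 920.16 s.
Altogether 64516.5 + 920.16 = 65436.66 s, i.e. 18.18 hours.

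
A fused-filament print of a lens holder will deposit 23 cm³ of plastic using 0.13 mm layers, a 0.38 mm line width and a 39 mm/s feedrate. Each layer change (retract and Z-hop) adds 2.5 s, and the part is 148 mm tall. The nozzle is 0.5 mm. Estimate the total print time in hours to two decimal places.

4.11 hours

Extrusion cross-section = 0.13 × 0.38, so 0.0494 mm².
Path length: 23000 mm³ / 0.0494 mm² → 465587 mm.
Extrusion time: 465587 / 39 → 11938.1 s.
Number of layers: 148 / 0.13 → 1139 (rounded up).
Non-print overhead = 1139 × 2.5, so 2847.5 s.
Altogether 11938.1 + 2847.5 = 14785.6 s, i.e. 4.11 hours.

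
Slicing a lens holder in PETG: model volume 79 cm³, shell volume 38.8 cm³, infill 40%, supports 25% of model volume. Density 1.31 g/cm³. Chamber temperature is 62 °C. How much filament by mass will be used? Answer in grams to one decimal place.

97.8 g

Interior volume = 79 − 38.8, so 40.2 cm³.
Infill deposited = 0.40 × 40.2, so 16.08 cm³.
Support: 0.25 × 79 → 19.75 cm³.
Total printed volume = 38.8 + 16.08 + 19.75, so 74.63 cm³.
Mass = 74.63 × 1.31 = 97.7653 g.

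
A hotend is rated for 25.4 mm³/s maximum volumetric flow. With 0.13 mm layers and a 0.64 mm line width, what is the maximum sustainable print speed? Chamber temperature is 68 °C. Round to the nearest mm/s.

305 mm/s

Extrusion cross-section = 0.13 × 0.64, so 0.0832 mm².
Max speed = 25.4 / 0.0832 = 305.29 ≈ 305 mm/s.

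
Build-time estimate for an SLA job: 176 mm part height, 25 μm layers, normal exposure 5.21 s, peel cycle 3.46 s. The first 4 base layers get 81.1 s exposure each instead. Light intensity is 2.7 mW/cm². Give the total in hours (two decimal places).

17.04 hours

Layer count = ceil(176 / 0.025) = 7040.
Bottom layers: 4 × (81.1 + 3.46) → 338.24 s.
Regular layers = 7036 × (5.21 + 3.46) = 61002.12 s.
Total = 338.24 + 61002.12 = 61340.36 s = 17.04 hours.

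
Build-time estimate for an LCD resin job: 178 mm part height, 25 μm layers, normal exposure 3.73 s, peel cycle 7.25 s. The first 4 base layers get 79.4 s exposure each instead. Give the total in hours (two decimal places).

Number of layers: 178 / 0.025 → 7120 (rounded up).
Burn-in layers = 4 × (79.4 + 7.25), so 346.6 s.
Normal layers = 7116 × (3.73 + 7.25) = 78133.68 s.
Total = 346.6 + 78133.68 = 78480.28 s = 21.80 hours.

21.80 hours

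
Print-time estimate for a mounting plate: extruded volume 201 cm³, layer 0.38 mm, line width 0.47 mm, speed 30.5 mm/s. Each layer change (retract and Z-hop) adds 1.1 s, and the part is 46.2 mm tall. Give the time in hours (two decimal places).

Extrusion cross-section: 0.38 × 0.47 → 0.1786 mm².
Toolpath length = 201 cm³ / 0.1786 mm² = 201000 / 0.1786 = 1125419.9 mm.
Print-move time = 1125419.9 / 30.5 = 36899 s.
Layer count = ceil(46.2 / 0.38) = 122.
Layer-change overhead = 122 × 1.1, so 134.2 s.
Altogether 36899 + 134.2 = 37033.2 s, i.e. 10.29 hours.

10.29 hours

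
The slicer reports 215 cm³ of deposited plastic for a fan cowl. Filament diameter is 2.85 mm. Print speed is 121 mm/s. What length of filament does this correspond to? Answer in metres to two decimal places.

Filament cross-section = π × (2.85/2)² = 6.3794 mm².
L = 215000 mm³ / 6.3794 mm² = 33702.23 mm, i.e. 33.70 m.

33.70 m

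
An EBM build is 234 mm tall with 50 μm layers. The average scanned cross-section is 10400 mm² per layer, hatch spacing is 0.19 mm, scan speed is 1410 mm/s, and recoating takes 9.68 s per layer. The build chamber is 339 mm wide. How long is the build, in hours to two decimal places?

63.05 hours

Layer count = ceil(234 / 0.05) = 4680.
Hatch length per layer = 10400 / 0.19 = 54736.8 mm.
Per-layer scan time = 54736.8 / 1410 = 38.8204 s.
Per-layer time = 38.8204 + 9.68 = 48.5004 s.
4680 layers × 48.5004 s/layer = 226981.872 s, i.e. 63.05 hours.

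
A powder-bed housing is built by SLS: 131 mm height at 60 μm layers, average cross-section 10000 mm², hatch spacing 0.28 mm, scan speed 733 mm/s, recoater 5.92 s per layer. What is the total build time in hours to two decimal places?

33.15 hours

Layers = ⌈131/0.06⌉ = 2184.
Scan path per layer: 10000 / 0.28 → 35714.3 mm.
Laser time per layer: 35714.3 / 733 → 48.7235 s.
Layer cycle = 48.7235 + 5.92 = 54.6435 s.
2184 layers × 54.6435 s/layer = 119341.404 s, i.e. 33.15 hours.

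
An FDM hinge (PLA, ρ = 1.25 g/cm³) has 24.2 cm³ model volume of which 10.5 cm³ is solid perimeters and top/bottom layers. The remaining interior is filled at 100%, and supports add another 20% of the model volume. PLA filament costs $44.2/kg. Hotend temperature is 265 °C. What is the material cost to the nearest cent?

Interior volume: 24.2 − 10.5 → 13.7 cm³.
Infill deposited = 1.00 × 13.7 = 13.7 cm³.
Support: 0.20 × 24.2 → 4.84 cm³.
Deposited volume = 10.5 + 13.7 + 4.84, so 29.04 cm³.
Mass = 29.04 × 1.25, so 36.3 g.
At $44.2/kg: 36.3/1000 × 44.2 = $1.60.

$1.60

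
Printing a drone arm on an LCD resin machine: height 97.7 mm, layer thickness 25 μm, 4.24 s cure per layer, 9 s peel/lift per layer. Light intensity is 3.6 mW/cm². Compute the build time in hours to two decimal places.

Layer count = ceil(97.7 / 0.025) = 3908.
Cycle time: 4.24 + 9 → 13.24 s.
Total = 3908 × 13.24 = 51741.92 s = 14.37 hours.

14.37 hours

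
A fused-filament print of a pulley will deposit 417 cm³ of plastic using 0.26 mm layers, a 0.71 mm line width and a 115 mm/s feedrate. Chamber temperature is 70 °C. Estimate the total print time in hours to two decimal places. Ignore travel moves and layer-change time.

Line area = 0.26 × 0.71, so 0.1846 mm².
Toolpath length = 417 cm³ / 0.1846 mm² = 417000 / 0.1846 = 2258938.2 mm.
Time extruding = 2258938.2 / 115 = 19642.9 s.
19642.9 s = 5.46 hours.

5.46 hours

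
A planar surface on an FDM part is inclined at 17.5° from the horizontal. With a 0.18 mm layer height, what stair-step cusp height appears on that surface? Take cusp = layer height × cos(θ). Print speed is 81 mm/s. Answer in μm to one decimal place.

171.7 μm

cos(17.5°) = 0.9537, so cusp = 0.18 × 0.9537 = 0.171666 mm → 171.7 μm.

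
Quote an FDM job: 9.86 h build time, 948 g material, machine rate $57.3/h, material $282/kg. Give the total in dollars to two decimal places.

Time charge: 57.3 × 9.86 → $564.978.
Material charge: 282 × 948/1000 → $267.336.
Job cost: 564.978 + 267.336 = 832.314 ≈ $832.31.

$832.31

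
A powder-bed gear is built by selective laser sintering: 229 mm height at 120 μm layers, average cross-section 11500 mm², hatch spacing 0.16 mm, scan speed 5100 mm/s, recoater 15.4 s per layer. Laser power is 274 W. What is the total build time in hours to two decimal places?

15.64 hours

Number of layers: 229 / 0.12 → 1909 (rounded up).
Per-layer scan distance = 11500 / 0.16 = 71875 mm.
Scan time per layer: 71875 / 5100 → 14.0931 s.
Time per layer: 14.0931 + 15.4 → 29.4931 s.
Build time = 1909 × 29.4931 = 56302.3279 s = 15.64 hours.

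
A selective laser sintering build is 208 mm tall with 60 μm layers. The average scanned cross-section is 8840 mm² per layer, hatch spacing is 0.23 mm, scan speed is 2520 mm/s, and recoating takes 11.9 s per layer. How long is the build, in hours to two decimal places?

26.15 hours

Layers = ⌈208/0.06⌉ = 3467.
Per-layer scan distance = 8840 / 0.23 = 38434.8 mm.
Scan time per layer = 38434.8 / 2520, so 15.2519 s.
Time per layer: 15.2519 + 11.9 → 27.1519 s.
3467 layers × 27.1519 s/layer = 94135.6373 s, i.e. 26.15 hours.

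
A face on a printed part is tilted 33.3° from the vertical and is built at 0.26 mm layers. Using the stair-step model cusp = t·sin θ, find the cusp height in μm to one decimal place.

142.7 μm

sin(33.3°) = 0.5490, so cusp = 0.26 × 0.5490 = 0.14274 mm → 142.7 μm.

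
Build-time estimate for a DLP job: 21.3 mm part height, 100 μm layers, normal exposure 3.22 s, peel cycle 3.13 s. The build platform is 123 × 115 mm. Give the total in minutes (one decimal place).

22.5 minutes

Layer count = ceil(21.3 / 0.1) = 213.
Per-layer time = 3.22 + 3.13 = 6.35 s.
Total = 213 × 6.35 = 1352.55 s = 22.5 minutes.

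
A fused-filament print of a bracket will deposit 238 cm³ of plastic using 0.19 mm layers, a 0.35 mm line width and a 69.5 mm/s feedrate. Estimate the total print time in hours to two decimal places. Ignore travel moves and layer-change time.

14.30 hours

Line area = 0.19 × 0.35, so 0.0665 mm².
Toolpath length = 238 cm³ / 0.0665 mm² = 238000 / 0.0665 = 3578947.4 mm.
Time extruding = 3578947.4 / 69.5, so 51495.6 s.
In the requested units: 51495.6 s = 14.30 hours.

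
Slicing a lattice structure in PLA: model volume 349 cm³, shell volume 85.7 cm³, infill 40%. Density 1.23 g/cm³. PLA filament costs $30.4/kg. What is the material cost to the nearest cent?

Interior volume: 349 − 85.7 → 263.3 cm³.
Infill volume = 0.40 × 263.3, so 105.32 cm³.
Total printed volume = 85.7 + 105.32, so 191.02 cm³.
Mass = 191.02 × 1.23, so 234.9546 g.
At $30.4/kg: 234.9546/1000 × 30.4 = $7.14.

$7.14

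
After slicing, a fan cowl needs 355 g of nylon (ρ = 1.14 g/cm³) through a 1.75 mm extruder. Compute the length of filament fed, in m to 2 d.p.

129.47 m

Volume = 355 g / 1.14 g·cm⁻³ = 311.4035 cm³ = 311403.5 mm³.
Cross-section of 1.75 mm filament: π·(1.75/2)² = 2.4053 mm².
Length = 311403.5 / 2.4053 = 129465.56 mm = 129.47 m.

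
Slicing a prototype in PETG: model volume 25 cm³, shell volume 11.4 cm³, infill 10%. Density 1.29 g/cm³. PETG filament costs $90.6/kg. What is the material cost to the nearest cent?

$1.49

Interior volume = 25 − 11.4 = 13.6 cm³.
Infill deposited: 0.10 × 13.6 → 1.36 cm³.
Total extruded = 11.4 + 1.36 = 12.76 cm³.
Mass = 12.76 × 1.29, so 16.4604 g.
At $90.6/kg: 16.4604/1000 × 90.6 = $1.49.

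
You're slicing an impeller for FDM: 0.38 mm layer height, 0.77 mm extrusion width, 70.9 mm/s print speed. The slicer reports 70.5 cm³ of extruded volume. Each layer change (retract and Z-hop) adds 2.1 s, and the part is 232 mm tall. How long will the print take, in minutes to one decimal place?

Line area = 0.38 × 0.77, so 0.2926 mm².
Path length: 70500 mm³ / 0.2926 mm² → 240943.3 mm.
Time extruding: 240943.3 / 70.9 → 3398.4 s.
Layer count = ceil(232 / 0.38) = 611.
Z-hop total: 611 × 2.1 → 1283.1 s.
Altogether 3398.4 + 1283.1 = 4681.5 s, i.e. 78.0 minutes.

78.0 minutes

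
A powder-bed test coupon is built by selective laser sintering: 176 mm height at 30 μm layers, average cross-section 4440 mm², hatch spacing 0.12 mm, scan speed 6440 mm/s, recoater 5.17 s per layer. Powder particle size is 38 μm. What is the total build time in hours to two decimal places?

Layers = ⌈176/0.03⌉ = 5867.
Scan path per layer = 4440 / 0.12 = 37000 mm.
Per-layer scan time = 37000 / 6440, so 5.7453 s.
Per-layer time = 5.7453 + 5.17 = 10.9153 s.
Build time = 5867 × 10.9153 = 64040.0651 s = 17.79 hours.

17.79 hours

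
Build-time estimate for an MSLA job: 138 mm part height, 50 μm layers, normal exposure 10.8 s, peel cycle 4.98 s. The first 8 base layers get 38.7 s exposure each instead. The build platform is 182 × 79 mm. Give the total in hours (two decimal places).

12.16 hours

Layers = ⌈138/0.05⌉ = 2760.
Base layers = 8 × (38.7 + 4.98), so 349.44 s.
Regular layers = 2752 × (10.8 + 4.98) = 43426.56 s.
Total = 349.44 + 43426.56 = 43776 s = 12.16 hours.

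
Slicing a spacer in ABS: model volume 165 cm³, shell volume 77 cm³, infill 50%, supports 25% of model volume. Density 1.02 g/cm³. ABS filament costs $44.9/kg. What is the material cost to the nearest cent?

Interior volume: 165 − 77 → 88 cm³.
Deposited infill: 0.50 × 88 → 44 cm³.
Support = 0.25 × 165, so 41.25 cm³.
Total extruded = 77 + 44 + 41.25, so 162.25 cm³.
Mass: 162.25 × 1.02 → 165.495 g.
At $44.9/kg: 165.495/1000 × 44.9 = $7.43.

$7.43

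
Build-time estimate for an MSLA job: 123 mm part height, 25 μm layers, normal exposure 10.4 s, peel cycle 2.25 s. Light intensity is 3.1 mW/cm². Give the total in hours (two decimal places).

17.29 hours

Layers = ⌈123/0.025⌉ = 4920.
Cycle time = 10.4 + 2.25, so 12.65 s.
Total = 4920 × 12.65 = 62238 s = 17.29 hours.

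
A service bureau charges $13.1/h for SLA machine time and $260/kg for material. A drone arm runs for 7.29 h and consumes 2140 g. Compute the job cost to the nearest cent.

$651.90

Machine-time cost: 13.1 × 7.29 → $95.499.
Material charge = 260 × 2140/1000, so $556.40.
Job cost: 95.499 + 556.40 = 651.899 ≈ $651.90.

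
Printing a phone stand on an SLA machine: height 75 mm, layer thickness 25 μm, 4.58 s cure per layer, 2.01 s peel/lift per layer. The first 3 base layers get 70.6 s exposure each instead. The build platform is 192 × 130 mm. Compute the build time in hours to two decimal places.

Number of layers: 75 / 0.025 → 3000 (rounded up).
Base layers: 3 × (70.6 + 2.01) → 217.83 s.
Remaining layers = 2997 × (4.58 + 2.01) = 19750.23 s.
Sum: 217.83 + 19750.23 = 19968.06 s → 5.55 hours.

5.55 hours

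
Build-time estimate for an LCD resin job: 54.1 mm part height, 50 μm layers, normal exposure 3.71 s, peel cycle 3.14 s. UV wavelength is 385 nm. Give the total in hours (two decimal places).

2.06 hours

Layer count = ceil(54.1 / 0.05) = 1082.
Cycle time = 3.71 + 3.14, so 6.85 s.
Total = 1082 × 6.85 = 7411.7 s = 2.06 hours.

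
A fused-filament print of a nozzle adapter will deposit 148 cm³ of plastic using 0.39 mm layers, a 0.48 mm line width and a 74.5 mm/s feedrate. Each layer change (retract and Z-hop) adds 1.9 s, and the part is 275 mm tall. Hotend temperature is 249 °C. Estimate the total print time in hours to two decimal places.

Bead cross-section = 0.39 × 0.48, so 0.1872 mm².
Path length: 148000 mm³ / 0.1872 mm² → 790598.3 mm.
Time extruding = 790598.3 / 74.5, so 10612.1 s.
Layer count = ceil(275 / 0.39) = 706.
Layer-change overhead = 706 × 1.9, so 1341.4 s.
Altogether 10612.1 + 1341.4 = 11953.5 s, i.e. 3.32 hours.

3.32 hours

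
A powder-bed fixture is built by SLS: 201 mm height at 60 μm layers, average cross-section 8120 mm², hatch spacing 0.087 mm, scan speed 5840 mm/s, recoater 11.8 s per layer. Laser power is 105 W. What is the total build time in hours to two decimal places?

25.85 hours

Layers = ⌈201/0.06⌉ = 3350.
Per-layer scan distance: 8120 / 0.087 → 93333.3 mm.
Per-layer scan time = 93333.3 / 5840 = 15.9817 s.
Per-layer time = 15.9817 + 11.8 = 27.7817 s.
3350 layers × 27.7817 s/layer = 93068.695 s, i.e. 25.85 hours.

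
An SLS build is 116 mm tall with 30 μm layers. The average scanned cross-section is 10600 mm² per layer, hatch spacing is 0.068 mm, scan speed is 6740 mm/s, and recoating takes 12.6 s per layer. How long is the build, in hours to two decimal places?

Layer count = ceil(116 / 0.03) = 3867.
Per-layer scan distance = 10600 / 0.068, so 155882.4 mm.
Scan time per layer: 155882.4 / 6740 → 23.128 s.
Layer cycle = 23.128 + 12.6 = 35.728 s.
3867 layers × 35.728 s/layer = 138160.176 s, i.e. 38.38 hours.

38.38 hours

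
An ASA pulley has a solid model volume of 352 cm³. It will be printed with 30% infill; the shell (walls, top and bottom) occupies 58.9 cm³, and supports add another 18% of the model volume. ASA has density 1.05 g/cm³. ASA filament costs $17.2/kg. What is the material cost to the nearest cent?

Interior volume = 352 − 58.9, so 293.1 cm³.
Infill volume: 0.30 × 293.1 → 87.93 cm³.
Support: 0.18 × 352 → 63.36 cm³.
Total extruded = 58.9 + 87.93 + 63.36 = 210.19 cm³.
Mass: 210.19 × 1.05 → 220.6995 g.
Cost = 220.6995 g / 1000 × $17.2/kg = $3.80.

$3.80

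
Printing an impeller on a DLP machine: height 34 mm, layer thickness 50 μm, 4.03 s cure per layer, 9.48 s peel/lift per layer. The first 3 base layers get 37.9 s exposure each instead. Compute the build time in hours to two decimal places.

2.58 hours

Number of layers: 34 / 0.05 → 680 (rounded up).
Burn-in layers: 3 × (37.9 + 9.48) → 142.14 s.
Normal layers = 677 × (4.03 + 9.48) = 9146.27 s.
Total = 142.14 + 9146.27 = 9288.41 s = 2.58 hours.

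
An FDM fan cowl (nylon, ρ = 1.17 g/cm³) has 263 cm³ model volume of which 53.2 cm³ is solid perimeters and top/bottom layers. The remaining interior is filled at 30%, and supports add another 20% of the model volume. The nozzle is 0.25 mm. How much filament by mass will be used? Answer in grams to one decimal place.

Interior volume = 263 − 53.2, so 209.8 cm³.
Infill deposited = 0.30 × 209.8 = 62.94 cm³.
Support = 0.20 × 263, so 52.6 cm³.
Total printed volume = 53.2 + 62.94 + 52.6 = 168.74 cm³.
Mass = 168.74 × 1.17 = 197.4258 g.

197.4 g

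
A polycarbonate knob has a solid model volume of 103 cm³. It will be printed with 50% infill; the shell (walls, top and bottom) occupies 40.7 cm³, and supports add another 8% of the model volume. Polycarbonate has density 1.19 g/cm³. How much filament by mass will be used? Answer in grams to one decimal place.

95.3 g

Infill region: 103 − 40.7 → 62.3 cm³.
Infill deposited = 0.50 × 62.3, so 31.15 cm³.
Support = 0.08 × 103 = 8.24 cm³.
Total printed volume: 40.7 + 31.15 + 8.24 → 80.09 cm³.
Mass = 80.09 × 1.19, so 95.3071 g.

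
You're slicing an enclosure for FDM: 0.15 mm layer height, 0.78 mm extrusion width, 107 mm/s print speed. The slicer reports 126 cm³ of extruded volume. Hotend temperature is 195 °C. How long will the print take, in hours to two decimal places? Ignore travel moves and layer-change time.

2.80 hours

Bead cross-section: 0.15 × 0.78 → 0.117 mm².
Toolpath length = 126 cm³ / 0.117 mm² = 126000 / 0.117 = 1076923.1 mm.
Print-move time: 1076923.1 / 107 → 10064.7 s.
Converting: 10064.7 s = 2.80 hours.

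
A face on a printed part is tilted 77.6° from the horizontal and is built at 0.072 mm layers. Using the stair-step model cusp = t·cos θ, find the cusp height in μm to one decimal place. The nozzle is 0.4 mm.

15.5 μm

cos(77.6°) = 0.2147, so cusp = 0.072 × 0.2147 = 0.015458 mm → 15.5 μm.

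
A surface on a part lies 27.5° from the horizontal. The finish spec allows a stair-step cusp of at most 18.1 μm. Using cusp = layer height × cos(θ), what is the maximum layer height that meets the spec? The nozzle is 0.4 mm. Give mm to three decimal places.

t = h_c / cos θ = 0.0181 / 0.8870 = 0.020 mm.

0.020 mm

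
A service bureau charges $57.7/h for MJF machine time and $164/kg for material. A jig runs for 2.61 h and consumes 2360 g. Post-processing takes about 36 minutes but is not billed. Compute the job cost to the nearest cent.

$537.64

Machine cost = 57.7 × 2.61 = $150.597.
Material cost: 164 × 2360/1000 → $387.04.
Total = 150.597 + 387.04 = 537.637 ≈ $537.64.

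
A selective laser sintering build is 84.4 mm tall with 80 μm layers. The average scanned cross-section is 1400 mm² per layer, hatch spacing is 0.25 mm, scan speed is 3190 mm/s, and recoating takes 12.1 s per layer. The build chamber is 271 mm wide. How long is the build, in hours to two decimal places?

4.06 hours

Layers = ⌈84.4/0.08⌉ = 1055.
Per-layer scan distance = 1400 / 0.25 = 5600 mm.
Laser time per layer: 5600 / 3190 → 1.7555 s.
Layer cycle = 1.7555 + 12.1, so 13.8555 s.
Build time = 1055 × 13.8555 = 14617.5525 s = 4.06 hours.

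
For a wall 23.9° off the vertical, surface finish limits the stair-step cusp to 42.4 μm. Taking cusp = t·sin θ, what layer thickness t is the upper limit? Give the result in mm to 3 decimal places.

0.105 mm

t = h_c / sin θ = 0.0424 / 0.4051 = 0.105 mm.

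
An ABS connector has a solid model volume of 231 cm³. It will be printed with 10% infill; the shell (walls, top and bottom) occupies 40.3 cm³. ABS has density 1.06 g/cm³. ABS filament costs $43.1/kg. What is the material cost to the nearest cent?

$2.71

Volume inside the shell: 231 − 40.3 → 190.7 cm³.
Deposited infill = 0.10 × 190.7, so 19.07 cm³.
Total extruded: 40.3 + 19.07 → 59.37 cm³.
Mass: 59.37 × 1.06 → 62.9322 g.
Cost = 62.9322 g / 1000 × $43.1/kg = $2.71.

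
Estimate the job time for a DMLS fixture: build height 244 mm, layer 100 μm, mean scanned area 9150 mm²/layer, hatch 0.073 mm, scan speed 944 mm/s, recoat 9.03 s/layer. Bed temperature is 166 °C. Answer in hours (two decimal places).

Layer count = ceil(244 / 0.1) = 2440.
Hatch length per layer = 9150 / 0.073, so 125342.5 mm.
Per-layer scan time: 125342.5 / 944 → 132.7781 s.
Time per layer: 132.7781 + 9.03 → 141.8081 s.
Total: 2440 × 141.8081 s = 346011.764 s → 96.11 hours.

96.11 hours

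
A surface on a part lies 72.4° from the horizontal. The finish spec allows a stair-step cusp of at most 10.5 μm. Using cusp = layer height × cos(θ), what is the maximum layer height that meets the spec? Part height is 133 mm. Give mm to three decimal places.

cos(72.4°) = 0.3024; t_max = 0.0105/0.3024 = 0.035 mm.

0.035 mm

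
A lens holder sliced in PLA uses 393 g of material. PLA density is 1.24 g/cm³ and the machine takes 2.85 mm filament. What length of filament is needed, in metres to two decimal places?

49.68 m

Volume = 393 g / 1.24 g·cm⁻³ = 316.9355 cm³ = 316935.5 mm³.
Cross-section of 2.85 mm filament: π·(2.85/2)² = 6.3794 mm².
L = V/A = 316935.5/6.3794 = 49681.08 mm → 49.68 m.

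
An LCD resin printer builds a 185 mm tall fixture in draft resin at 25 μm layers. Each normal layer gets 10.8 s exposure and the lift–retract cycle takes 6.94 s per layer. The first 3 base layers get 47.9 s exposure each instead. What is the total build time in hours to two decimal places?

Layer count = ceil(185 / 0.025) = 7400.
Bottom layers = 3 × (47.9 + 6.94), so 164.52 s.
Remaining layers: 7397 × (10.8 + 6.94) → 131222.78 s.
Total = 164.52 + 131222.78 = 131387.3 s = 36.50 hours.

36.50 hours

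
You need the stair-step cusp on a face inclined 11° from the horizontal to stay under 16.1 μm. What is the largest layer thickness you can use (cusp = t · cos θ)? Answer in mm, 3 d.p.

0.016 mm

t = h_c / cos θ = 0.0161 / 0.9816 = 0.016 mm.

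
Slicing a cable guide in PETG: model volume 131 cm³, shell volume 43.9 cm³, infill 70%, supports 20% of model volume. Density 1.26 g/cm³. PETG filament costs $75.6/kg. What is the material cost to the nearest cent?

Volume inside the shell: 131 − 43.9 → 87.1 cm³.
Infill volume: 0.70 × 87.1 → 60.97 cm³.
Support = 0.20 × 131 = 26.2 cm³.
Total extruded = 43.9 + 60.97 + 26.2 = 131.07 cm³.
Mass = 131.07 × 1.26, so 165.1482 g.
Cost = 165.1482 g / 1000 × $75.6/kg = $12.49.

$12.49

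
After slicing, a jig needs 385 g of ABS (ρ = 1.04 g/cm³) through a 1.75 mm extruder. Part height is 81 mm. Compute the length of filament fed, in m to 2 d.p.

Extruded volume: 385/1.04 = 370.1923 cm³ (370192.3 mm³).
Filament cross-section = π × (1.75/2)² = 2.4053 mm².
Length = 370192.3 / 2.4053 = 153906.91 mm = 153.91 m.

153.91 m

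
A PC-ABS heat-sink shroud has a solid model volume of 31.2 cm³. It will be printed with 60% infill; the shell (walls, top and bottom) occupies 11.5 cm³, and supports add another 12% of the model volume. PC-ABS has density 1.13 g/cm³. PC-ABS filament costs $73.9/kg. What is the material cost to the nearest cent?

$2.26

Volume inside the shell = 31.2 − 11.5 = 19.7 cm³.
Infill volume = 0.60 × 19.7 = 11.82 cm³.
Support: 0.12 × 31.2 → 3.744 cm³.
Total extruded = 11.5 + 11.82 + 3.744 = 27.064 cm³.
Mass = 27.064 × 1.13 = 30.58232 g.
Cost = 30.58232 g / 1000 × $73.9/kg = $2.26.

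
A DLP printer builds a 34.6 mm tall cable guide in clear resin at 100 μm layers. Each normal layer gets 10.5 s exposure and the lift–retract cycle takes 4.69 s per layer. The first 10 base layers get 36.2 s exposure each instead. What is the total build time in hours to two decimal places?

Layer count = ceil(34.6 / 0.1) = 346.
Bottom layers: 10 × (36.2 + 4.69) → 408.9 s.
Remaining layers = 336 × (10.5 + 4.69) = 5103.84 s.
Sum: 408.9 + 5103.84 = 5512.74 s → 1.53 hours.

1.53 hours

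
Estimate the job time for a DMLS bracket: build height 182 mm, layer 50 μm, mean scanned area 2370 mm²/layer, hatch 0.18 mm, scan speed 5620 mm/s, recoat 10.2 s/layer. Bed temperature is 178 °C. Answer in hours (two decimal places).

12.68 hours

Number of layers: 182 / 0.05 → 3640 (rounded up).
Per-layer scan distance = 2370 / 0.18 = 13166.7 mm.
Laser time per layer = 13166.7 / 5620 = 2.3428 s.
Time per layer = 2.3428 + 10.2 = 12.5428 s.
3640 layers × 12.5428 s/layer = 45655.792 s, i.e. 12.68 hours.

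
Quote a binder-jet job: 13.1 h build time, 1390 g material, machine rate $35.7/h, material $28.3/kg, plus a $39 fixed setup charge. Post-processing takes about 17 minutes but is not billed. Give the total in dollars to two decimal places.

Time charge: 35.7 × 13.1 → $467.67.
Material cost = 28.3 × 1390/1000 = $39.337.
Total = 467.67 + 39.337 + 39 = 546.007 ≈ $546.01.

$546.01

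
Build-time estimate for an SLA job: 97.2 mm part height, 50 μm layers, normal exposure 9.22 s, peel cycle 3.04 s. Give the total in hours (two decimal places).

Layers = ⌈97.2/0.05⌉ = 1944.
Per-layer time = 9.22 + 3.04 = 12.26 s.
Build time: 1944 × 12.26 s = 23833.44 s, i.e. 6.62 hours.

6.62 hours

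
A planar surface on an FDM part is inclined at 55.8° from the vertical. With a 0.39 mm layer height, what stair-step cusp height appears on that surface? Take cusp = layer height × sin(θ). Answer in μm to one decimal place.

322.6 μm

h_c = t·sin θ = 0.39 × 0.8271 = 0.322569 mm (322.6 μm).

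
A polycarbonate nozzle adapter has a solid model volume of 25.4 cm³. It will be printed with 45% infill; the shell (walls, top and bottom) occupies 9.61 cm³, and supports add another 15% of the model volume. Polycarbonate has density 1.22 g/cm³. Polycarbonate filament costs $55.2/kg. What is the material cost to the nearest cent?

Interior volume: 25.4 − 9.61 → 15.79 cm³.
Infill volume = 0.45 × 15.79, so 7.1055 cm³.
Support = 0.15 × 25.4 = 3.81 cm³.
Total printed volume = 9.61 + 7.1055 + 3.81, so 20.5255 cm³.
Mass = 20.5255 × 1.22, so 25.04111 g.
Cost = 25.04111 g / 1000 × $55.2/kg = $1.38.

$1.38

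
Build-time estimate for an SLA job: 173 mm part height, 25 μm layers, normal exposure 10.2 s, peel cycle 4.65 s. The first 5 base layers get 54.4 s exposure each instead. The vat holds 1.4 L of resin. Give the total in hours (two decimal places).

28.61 hours

Layers = ⌈173/0.025⌉ = 6920.
Burn-in layers: 5 × (54.4 + 4.65) → 295.25 s.
Normal layers: 6915 × (10.2 + 4.65) → 102687.75 s.
Total = 295.25 + 102687.75 = 102983 s = 28.61 hours.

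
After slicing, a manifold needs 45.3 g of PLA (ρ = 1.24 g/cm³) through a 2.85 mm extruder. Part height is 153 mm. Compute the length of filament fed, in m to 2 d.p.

Extruded volume: 45.3/1.24 = 36.5323 cm³ (36532.3 mm³).
A = π r² = π × 1.425² = 6.3794 mm².
Length = 36532.3 / 6.3794 = 5726.6 mm = 5.73 m.

5.73 m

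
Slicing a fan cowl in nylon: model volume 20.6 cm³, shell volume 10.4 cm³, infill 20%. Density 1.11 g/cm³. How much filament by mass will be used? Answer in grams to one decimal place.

Interior volume = 20.6 − 10.4 = 10.2 cm³.
Deposited infill = 0.20 × 10.2, so 2.04 cm³.
Deposited volume = 10.4 + 2.04 = 12.44 cm³.
Mass: 12.44 × 1.11 → 13.8084 g.

13.8 g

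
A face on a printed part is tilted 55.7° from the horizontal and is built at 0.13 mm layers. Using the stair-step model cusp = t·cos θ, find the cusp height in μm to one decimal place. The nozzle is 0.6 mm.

cos(55.7°) = 0.5635, so cusp = 0.13 × 0.5635 = 0.073255 mm → 73.3 μm.

73.3 μm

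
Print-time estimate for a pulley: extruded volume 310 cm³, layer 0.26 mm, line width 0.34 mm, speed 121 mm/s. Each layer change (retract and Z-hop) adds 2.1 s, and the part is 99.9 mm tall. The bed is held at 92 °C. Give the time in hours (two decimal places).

Extrusion cross-section: 0.26 × 0.34 → 0.0884 mm².
Total extruded path = 310000/0.0884 = 3506787.3 mm.
Time extruding = 3506787.3 / 121 = 28981.7 s.
Layer count = ceil(99.9 / 0.26) = 385.
Layer-change overhead = 385 × 2.1 = 808.5 s.
Total = 28981.7 + 808.5 = 29790.2 s = 8.28 hours.

8.28 hours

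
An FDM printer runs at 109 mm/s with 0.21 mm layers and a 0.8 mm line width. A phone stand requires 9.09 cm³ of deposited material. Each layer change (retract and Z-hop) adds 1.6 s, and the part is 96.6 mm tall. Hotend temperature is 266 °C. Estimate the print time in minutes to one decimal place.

Line area = 0.21 × 0.8 = 0.168 mm².
Toolpath length = 9.09 cm³ / 0.168 mm² = 9090 / 0.168 = 54107.1 mm.
Extrusion time = 54107.1 / 109 = 496.4 s.
Layer count = ceil(96.6 / 0.21) = 460.
Z-hop total: 460 × 1.6 → 736 s.
Total = 496.4 + 736 = 1232.4 s = 20.5 minutes.

20.5 minutes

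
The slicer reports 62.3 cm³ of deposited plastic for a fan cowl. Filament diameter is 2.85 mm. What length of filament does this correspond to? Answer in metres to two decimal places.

9.77 m

A = π r² = π × 1.425² = 6.3794 mm².
Length = 62.3 cm³ / 6.3794 mm² = 62300 / 6.3794 = 9765.81 mm = 9.77 m.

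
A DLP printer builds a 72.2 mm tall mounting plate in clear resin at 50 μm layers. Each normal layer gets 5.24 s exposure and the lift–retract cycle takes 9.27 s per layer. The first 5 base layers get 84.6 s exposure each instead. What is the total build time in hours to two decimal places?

Layers = ⌈72.2/0.05⌉ = 1444.
Burn-in layers = 5 × (84.6 + 9.27), so 469.35 s.
Remaining layers = 1439 × (5.24 + 9.27), so 20879.89 s.
Sum: 469.35 + 20879.89 = 21349.24 s → 5.93 hours.

5.93 hours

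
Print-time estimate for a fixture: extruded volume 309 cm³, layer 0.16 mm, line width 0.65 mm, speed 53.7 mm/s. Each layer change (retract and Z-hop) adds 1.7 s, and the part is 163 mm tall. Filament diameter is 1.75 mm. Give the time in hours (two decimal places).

15.85 hours

Bead cross-section = 0.16 × 0.65, so 0.104 mm².
Total extruded path = 309000/0.104 = 2971153.8 mm.
Print-move time = 2971153.8 / 53.7 = 55328.7 s.
Layers = ⌈163/0.16⌉ = 1019.
Layer-change overhead = 1019 × 1.7, so 1732.3 s.
Altogether 55328.7 + 1732.3 = 57061 s, i.e. 15.85 hours.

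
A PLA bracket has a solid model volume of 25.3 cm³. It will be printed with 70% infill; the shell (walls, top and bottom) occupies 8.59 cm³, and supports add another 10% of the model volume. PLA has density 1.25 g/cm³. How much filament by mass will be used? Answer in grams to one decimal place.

28.5 g

Volume inside the shell = 25.3 − 8.59, so 16.71 cm³.
Deposited infill = 0.70 × 16.71, so 11.697 cm³.
Support = 0.10 × 25.3, so 2.53 cm³.
Total extruded: 8.59 + 11.697 + 2.53 → 22.817 cm³.
Mass: 22.817 × 1.25 → 28.52125 g.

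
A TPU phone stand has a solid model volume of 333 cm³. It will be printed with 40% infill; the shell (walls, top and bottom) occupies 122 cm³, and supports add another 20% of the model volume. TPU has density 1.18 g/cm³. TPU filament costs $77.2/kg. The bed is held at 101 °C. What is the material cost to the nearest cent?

Interior volume: 333 − 122 → 211 cm³.
Infill volume = 0.40 × 211 = 84.4 cm³.
Support = 0.20 × 333, so 66.6 cm³.
Deposited volume: 122 + 84.4 + 66.6 → 273 cm³.
Mass: 273 × 1.18 → 322.14 g.
At $77.2/kg: 322.14/1000 × 77.2 = $24.87.

$24.87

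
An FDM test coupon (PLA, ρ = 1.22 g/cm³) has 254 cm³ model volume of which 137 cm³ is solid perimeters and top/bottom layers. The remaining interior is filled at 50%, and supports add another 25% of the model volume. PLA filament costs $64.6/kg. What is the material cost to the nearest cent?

$20.41

Infill region = 254 − 137, so 117 cm³.
Deposited infill: 0.50 × 117 → 58.5 cm³.
Support = 0.25 × 254 = 63.5 cm³.
Total extruded = 137 + 58.5 + 63.5 = 259 cm³.
Mass = 259 × 1.22 = 315.98 g.
At $64.6/kg: 315.98/1000 × 64.6 = $20.41.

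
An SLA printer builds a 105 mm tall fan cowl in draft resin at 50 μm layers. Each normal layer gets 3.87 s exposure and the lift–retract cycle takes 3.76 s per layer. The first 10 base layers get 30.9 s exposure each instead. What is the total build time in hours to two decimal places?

Layer count = ceil(105 / 0.05) = 2100.
Bottom layers: 10 × (30.9 + 3.76) → 346.6 s.
Remaining layers = 2090 × (3.87 + 3.76), so 15946.7 s.
Sum: 346.6 + 15946.7 = 16293.3 s → 4.53 hours.

4.53 hours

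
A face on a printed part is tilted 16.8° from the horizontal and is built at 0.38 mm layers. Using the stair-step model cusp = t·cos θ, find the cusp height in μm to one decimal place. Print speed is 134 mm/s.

363.8 μm

h_c = t·cos θ = 0.38 × 0.9573 = 0.363774 mm (363.8 μm).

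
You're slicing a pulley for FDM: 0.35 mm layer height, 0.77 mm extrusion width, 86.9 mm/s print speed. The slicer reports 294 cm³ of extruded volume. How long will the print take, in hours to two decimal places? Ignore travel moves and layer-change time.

3.49 hours

Bead cross-section = 0.35 × 0.77 = 0.2695 mm².
Path length: 294000 mm³ / 0.2695 mm² → 1090909.1 mm.
Print-move time: 1090909.1 / 86.9 → 12553.6 s.
12553.6 s = 3.49 hours.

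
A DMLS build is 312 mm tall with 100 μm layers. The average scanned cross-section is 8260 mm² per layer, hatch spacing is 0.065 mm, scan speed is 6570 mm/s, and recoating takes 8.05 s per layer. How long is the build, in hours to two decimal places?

23.74 hours

Number of layers: 312 / 0.1 → 3120 (rounded up).
Scan path per layer = 8260 / 0.065 = 127076.9 mm.
Laser time per layer = 127076.9 / 6570, so 19.342 s.
Layer cycle = 19.342 + 8.05, so 27.392 s.
Build time = 3120 × 27.392 = 85463.04 s = 23.74 hours.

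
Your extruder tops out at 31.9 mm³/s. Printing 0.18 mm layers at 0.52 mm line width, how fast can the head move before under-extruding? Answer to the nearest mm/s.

341 mm/s

A = 0.18 × 0.52, so 0.0936 mm².
Max speed = 31.9 / 0.0936 = 340.81 ≈ 341 mm/s.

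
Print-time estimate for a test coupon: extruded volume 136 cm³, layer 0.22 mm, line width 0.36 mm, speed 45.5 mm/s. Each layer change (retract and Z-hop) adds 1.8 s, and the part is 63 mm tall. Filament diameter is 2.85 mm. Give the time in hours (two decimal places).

10.63 hours

Line area = 0.22 × 0.36 = 0.0792 mm².
Path length: 136000 mm³ / 0.0792 mm² → 1717171.7 mm.
Print-move time = 1717171.7 / 45.5 = 37740 s.
Layers = ⌈63/0.22⌉ = 287.
Non-print overhead = 287 × 1.8, so 516.6 s.
Total = 37740 + 516.6 = 38256.6 s = 10.63 hours.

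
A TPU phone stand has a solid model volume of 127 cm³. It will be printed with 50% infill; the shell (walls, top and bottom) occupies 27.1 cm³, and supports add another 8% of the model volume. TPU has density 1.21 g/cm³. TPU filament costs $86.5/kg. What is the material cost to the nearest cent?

$9.13

Infill region = 127 − 27.1, so 99.9 cm³.
Infill volume: 0.50 × 99.9 → 49.95 cm³.
Support = 0.08 × 127 = 10.16 cm³.
Total printed volume = 27.1 + 49.95 + 10.16, so 87.21 cm³.
Mass = 87.21 × 1.21 = 105.5241 g.
At $86.5/kg: 105.5241/1000 × 86.5 = $9.13.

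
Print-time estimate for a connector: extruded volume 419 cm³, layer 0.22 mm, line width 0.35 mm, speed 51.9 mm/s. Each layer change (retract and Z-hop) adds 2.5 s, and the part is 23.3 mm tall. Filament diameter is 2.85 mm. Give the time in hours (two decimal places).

Line area = 0.22 × 0.35 = 0.077 mm².
Toolpath length = 419 cm³ / 0.077 mm² = 419000 / 0.077 = 5441558.4 mm.
Extrusion time: 5441558.4 / 51.9 → 104847 s.
Layer count = ceil(23.3 / 0.22) = 106.
Non-print overhead = 106 × 2.5, so 265 s.
Total = 104847 + 265 = 105112 s = 29.20 hours.

29.20 hours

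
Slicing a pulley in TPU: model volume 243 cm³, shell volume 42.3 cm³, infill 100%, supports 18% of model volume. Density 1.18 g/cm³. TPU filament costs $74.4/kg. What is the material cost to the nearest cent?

$25.17

Infill region: 243 − 42.3 → 200.7 cm³.
Infill deposited: 1.00 × 200.7 → 200.7 cm³.
Support = 0.18 × 243, so 43.74 cm³.
Deposited volume: 42.3 + 200.7 + 43.74 → 286.74 cm³.
Mass = 286.74 × 1.18, so 338.3532 g.
Cost = 338.3532 g / 1000 × $74.4/kg = $25.17.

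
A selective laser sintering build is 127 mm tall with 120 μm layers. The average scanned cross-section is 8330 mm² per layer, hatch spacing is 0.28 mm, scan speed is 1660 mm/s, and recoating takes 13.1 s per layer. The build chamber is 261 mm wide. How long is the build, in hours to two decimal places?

Layers = ⌈127/0.12⌉ = 1059.
Hatch length per layer = 8330 / 0.28 = 29750 mm.
Laser time per layer = 29750 / 1660 = 17.9217 s.
Per-layer time = 17.9217 + 13.1, so 31.0217 s.
Build time = 1059 × 31.0217 = 32851.9803 s = 9.13 hours.

9.13 hours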